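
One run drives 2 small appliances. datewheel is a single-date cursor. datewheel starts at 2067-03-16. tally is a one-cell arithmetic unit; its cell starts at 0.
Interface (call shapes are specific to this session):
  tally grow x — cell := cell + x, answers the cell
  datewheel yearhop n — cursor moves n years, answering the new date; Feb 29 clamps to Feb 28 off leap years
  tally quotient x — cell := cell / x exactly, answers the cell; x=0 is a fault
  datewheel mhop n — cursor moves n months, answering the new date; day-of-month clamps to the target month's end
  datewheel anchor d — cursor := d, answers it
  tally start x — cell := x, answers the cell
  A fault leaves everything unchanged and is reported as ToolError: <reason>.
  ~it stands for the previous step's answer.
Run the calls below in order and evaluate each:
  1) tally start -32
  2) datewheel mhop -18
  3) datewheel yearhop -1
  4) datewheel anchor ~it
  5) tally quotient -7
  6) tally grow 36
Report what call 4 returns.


Answer: 2064-09-16

Derivation:
Do: tally start[-32]
See: -32
Do: datewheel mhop[-18]
See: 2065-09-16
Do: datewheel yearhop[-1]
See: 2064-09-16
Do: datewheel anchor[~it]
See: 2064-09-16
Do: tally quotient[-7]
See: 32/7
Do: tally grow[36]
See: 284/7


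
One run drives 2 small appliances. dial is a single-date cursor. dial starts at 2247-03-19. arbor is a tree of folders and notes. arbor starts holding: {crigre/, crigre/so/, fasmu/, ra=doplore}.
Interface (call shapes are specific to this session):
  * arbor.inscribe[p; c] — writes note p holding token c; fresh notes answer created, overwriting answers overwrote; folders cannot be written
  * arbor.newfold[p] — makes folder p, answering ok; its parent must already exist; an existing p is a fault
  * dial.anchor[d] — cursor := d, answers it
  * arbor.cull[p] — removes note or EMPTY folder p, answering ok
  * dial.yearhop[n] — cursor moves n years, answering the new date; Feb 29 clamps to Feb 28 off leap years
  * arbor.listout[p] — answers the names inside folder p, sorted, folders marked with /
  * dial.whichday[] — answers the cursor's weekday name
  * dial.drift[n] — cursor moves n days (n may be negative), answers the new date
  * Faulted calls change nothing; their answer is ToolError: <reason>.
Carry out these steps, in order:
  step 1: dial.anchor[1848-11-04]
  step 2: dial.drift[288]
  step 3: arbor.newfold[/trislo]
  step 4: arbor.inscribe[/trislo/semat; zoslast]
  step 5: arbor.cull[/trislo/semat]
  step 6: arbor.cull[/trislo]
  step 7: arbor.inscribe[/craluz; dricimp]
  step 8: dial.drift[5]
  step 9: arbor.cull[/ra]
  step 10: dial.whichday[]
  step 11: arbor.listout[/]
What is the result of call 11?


Answer: [craluz, crigre/, fasmu/]

Derivation:
→ anchor(1848-11-04)
← 1848-11-04
→ drift(288)
← 1849-08-19
→ newfold(/trislo)
← ok
→ inscribe(/trislo/semat, zoslast)
← created
→ cull(/trislo/semat)
← ok
→ cull(/trislo)
← ok
→ inscribe(/craluz, dricimp)
← created
→ drift(5)
← 1849-08-24
→ cull(/ra)
← ok
→ whichday()
← Friday
→ listout(/)
← [craluz, crigre/, fasmu/]


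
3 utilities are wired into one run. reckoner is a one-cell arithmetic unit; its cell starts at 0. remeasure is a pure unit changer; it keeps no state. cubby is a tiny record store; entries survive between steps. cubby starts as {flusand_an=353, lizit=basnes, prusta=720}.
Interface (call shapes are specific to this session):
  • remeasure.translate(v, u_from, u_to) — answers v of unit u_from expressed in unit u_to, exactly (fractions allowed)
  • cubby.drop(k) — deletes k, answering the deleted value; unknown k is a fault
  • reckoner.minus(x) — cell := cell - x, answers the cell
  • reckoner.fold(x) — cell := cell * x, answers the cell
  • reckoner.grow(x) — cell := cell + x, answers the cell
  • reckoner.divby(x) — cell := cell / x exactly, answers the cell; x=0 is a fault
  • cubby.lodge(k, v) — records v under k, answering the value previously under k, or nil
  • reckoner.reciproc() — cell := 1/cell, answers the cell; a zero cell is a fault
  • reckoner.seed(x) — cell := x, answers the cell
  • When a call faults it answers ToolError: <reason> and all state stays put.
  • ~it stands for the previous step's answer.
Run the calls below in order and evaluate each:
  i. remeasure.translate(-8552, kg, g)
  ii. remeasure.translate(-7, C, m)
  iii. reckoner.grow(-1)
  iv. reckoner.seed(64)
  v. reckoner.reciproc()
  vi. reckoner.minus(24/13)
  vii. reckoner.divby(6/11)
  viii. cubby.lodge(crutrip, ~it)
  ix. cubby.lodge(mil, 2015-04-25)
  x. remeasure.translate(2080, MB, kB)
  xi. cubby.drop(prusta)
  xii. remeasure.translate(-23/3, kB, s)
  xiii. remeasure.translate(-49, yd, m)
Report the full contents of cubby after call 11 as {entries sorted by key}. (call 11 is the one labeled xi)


==> remeasure.translate(v→-8552, u_from→kg, u_to→g)
<== -8552000
==> remeasure.translate(v→-7, u_from→C, u_to→m)
<== ToolError: incompatible units
==> reckoner.grow(x→-1)
<== -1
==> reckoner.seed(x→64)
<== 64
==> reckoner.reciproc()
<== 1/64
==> reckoner.minus(x→24/13)
<== -1523/832
==> reckoner.divby(x→6/11)
<== -16753/4992
==> cubby.lodge(k→crutrip, v→~it)
<== nil
==> cubby.lodge(k→mil, v→2015-04-25)
<== nil
==> remeasure.translate(v→2080, u_from→MB, u_to→kB)
<== 2080000
==> cubby.drop(k→prusta)
<== 720
==> remeasure.translate(v→-23/3, u_from→kB, u_to→s)
<== ToolError: incompatible units
==> remeasure.translate(v→-49, u_from→yd, u_to→m)
<== -56007/1250

Answer: {crutrip=-16753/4992, flusand_an=353, lizit=basnes, mil=2015-04-25}


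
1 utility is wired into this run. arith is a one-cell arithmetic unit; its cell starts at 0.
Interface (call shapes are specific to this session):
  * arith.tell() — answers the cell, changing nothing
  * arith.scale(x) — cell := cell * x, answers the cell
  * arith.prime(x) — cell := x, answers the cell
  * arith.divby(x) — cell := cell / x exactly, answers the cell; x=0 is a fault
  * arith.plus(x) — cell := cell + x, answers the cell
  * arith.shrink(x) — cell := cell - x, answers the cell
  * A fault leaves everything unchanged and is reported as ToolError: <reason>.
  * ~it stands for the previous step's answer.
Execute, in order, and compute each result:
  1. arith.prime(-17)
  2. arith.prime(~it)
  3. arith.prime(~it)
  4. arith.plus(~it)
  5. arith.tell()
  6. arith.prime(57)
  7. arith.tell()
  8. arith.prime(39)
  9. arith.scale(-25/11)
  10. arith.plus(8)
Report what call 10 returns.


→ arith.prime(-17)
← -17
→ arith.prime(~it)
← -17
→ arith.prime(~it)
← -17
→ arith.plus(~it)
← -34
→ arith.tell()
← -34
→ arith.prime(57)
← 57
→ arith.tell()
← 57
→ arith.prime(39)
← 39
→ arith.scale(-25/11)
← -975/11
→ arith.plus(8)
← -887/11

Answer: -887/11


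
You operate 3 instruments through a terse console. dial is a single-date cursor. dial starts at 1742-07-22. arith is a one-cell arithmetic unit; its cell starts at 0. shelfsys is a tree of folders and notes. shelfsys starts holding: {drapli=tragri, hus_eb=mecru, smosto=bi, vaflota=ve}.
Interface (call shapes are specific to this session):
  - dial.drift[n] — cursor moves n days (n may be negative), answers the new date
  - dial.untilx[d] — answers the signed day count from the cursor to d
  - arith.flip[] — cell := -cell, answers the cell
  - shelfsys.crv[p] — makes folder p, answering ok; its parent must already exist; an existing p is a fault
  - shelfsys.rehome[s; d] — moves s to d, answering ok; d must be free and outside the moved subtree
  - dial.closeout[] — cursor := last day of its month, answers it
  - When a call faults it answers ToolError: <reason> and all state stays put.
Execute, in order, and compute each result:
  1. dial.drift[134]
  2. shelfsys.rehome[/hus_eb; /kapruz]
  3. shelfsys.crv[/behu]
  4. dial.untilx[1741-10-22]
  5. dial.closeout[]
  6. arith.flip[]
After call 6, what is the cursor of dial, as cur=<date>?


Answer: cur=1742-12-31

Derivation:
I call dial.drift with n→134: 1742-12-03.
I call shelfsys.rehome with s→/hus_eb, d→/kapruz, → ok.
I invoke shelfsys.crv with p→/behu, → ok.
I try dial.untilx with d→1741-10-22, — result: -407.
I call dial.closeout, yielding 1742-12-31.
Then arith.flip, yielding 0.


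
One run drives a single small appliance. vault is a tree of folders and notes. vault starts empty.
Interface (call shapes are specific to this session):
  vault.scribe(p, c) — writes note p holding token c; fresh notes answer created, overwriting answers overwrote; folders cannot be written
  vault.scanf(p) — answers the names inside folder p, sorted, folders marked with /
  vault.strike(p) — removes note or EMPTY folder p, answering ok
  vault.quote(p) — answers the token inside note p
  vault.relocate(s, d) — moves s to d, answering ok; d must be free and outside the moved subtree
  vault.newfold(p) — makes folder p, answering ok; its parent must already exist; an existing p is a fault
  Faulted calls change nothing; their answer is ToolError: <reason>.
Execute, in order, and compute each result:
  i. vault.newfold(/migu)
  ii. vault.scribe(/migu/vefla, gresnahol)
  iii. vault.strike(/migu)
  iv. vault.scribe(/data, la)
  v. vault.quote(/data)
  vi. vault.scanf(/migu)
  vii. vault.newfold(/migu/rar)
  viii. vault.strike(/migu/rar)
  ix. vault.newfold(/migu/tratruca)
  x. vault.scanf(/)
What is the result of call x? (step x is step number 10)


Answer: [data, migu/]

Derivation:
Now I run vault.newfold passing p='/migu', and get ok.
Then vault.scribe passing p='/migu/vefla', c='gresnahol', and observe created.
Next I call vault.strike passing p='/migu', and get ToolError: not empty.
Then vault.scribe passing p='/data', c='la', yielding created.
I run vault.quote passing p='/data', — result: la.
I use vault.scanf passing p='/migu', → [vefla].
Then vault.newfold passing p='/migu/rar', and see ok.
Using vault.strike passing p='/migu/rar', yielding ok.
Invoking vault.newfold passing p='/migu/tratruca', yielding ok.
Invoking vault.scanf passing p='/', and see [data, migu/].


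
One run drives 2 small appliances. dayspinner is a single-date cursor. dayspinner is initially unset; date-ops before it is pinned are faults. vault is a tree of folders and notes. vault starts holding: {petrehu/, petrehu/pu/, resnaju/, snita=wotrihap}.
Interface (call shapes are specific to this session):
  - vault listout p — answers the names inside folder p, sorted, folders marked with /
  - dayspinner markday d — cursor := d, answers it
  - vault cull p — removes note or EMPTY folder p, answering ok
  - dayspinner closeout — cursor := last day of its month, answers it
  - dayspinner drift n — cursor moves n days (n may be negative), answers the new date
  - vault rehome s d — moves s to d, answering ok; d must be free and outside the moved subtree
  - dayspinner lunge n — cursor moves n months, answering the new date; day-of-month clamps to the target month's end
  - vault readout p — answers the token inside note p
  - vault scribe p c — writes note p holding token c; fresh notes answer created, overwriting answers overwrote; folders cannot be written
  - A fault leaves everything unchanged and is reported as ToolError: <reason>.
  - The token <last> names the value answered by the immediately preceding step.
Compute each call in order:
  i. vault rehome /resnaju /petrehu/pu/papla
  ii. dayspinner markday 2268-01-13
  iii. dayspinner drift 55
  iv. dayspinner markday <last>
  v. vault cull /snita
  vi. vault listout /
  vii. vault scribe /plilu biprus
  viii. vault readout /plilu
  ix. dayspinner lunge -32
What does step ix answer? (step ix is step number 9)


Answer: 2265-07-08

Derivation:
I invoke vault rehome with s='/resnaju', d='/petrehu/pu/papla': ok.
Invoking dayspinner markday with d='2268-01-13', → 2268-01-13.
I try dayspinner drift with n='55', and get 2268-03-08.
I run dayspinner markday with d='<last>', — result: 2268-03-08.
Calling vault cull with p='/snita', yielding ok.
Now I run vault listout with p='/', and observe [petrehu/].
I run vault scribe with p='/plilu', c='biprus', giving created.
I invoke vault readout with p='/plilu', → biprus.
Calling dayspinner lunge with n='-32', yielding 2265-07-08.


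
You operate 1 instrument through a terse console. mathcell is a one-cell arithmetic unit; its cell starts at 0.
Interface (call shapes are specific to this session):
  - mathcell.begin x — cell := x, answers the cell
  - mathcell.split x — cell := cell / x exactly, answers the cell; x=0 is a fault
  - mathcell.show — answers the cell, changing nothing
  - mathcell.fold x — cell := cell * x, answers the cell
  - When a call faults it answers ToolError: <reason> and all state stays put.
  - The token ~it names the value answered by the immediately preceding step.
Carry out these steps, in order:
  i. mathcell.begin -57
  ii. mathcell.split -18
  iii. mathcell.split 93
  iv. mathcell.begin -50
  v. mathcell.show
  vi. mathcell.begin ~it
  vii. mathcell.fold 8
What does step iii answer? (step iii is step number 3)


% begin x=-57
= -57
% split x=-18
= 19/6
% split x=93
= 19/558
% begin x=-50
= -50
% show
= -50
% begin x=~it
= -50
% fold x=8
= -400

Answer: 19/558


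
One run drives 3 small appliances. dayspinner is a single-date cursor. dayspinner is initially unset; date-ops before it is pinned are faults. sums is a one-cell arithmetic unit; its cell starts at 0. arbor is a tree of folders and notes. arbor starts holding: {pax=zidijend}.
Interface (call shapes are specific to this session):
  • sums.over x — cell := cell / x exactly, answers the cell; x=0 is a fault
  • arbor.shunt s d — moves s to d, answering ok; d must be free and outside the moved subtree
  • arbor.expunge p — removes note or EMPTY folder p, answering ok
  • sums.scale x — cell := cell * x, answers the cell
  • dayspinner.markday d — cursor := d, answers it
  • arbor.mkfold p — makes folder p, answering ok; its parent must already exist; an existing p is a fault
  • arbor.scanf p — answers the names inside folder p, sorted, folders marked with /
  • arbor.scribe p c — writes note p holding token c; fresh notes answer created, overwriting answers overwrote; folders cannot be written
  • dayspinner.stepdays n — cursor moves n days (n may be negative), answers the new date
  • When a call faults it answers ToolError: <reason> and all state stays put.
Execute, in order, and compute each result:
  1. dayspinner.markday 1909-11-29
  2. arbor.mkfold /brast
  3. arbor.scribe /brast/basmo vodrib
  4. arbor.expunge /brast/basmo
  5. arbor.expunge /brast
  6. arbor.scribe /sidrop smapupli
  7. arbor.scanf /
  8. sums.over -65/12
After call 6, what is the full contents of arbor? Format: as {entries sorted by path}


Answer: {pax=zidijend, sidrop=smapupli}

Derivation:
·→ dayspinner.markday(d→1909-11-29)
·← 1909-11-29
·→ arbor.mkfold(p→/brast)
·← ok
·→ arbor.scribe(p→/brast/basmo, c→vodrib)
·← created
·→ arbor.expunge(p→/brast/basmo)
·← ok
·→ arbor.expunge(p→/brast)
·← ok
·→ arbor.scribe(p→/sidrop, c→smapupli)
·← created
·→ arbor.scanf(p→/)
·← [pax, sidrop]
·→ sums.over(x→-65/12)
·← 0


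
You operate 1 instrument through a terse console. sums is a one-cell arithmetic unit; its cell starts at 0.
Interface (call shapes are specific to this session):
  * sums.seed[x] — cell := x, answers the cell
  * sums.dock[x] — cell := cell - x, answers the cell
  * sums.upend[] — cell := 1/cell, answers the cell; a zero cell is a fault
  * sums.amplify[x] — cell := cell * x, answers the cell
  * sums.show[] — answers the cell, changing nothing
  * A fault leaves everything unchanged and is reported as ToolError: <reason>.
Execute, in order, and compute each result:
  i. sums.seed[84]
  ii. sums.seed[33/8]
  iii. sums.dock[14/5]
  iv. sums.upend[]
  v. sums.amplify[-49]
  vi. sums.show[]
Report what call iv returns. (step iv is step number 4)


Answer: 40/53

Derivation:
→ seed(x: 84)
← 84
→ seed(x: 33/8)
← 33/8
→ dock(x: 14/5)
← 53/40
→ upend()
← 40/53
→ amplify(x: -49)
← -1960/53
→ show()
← -1960/53


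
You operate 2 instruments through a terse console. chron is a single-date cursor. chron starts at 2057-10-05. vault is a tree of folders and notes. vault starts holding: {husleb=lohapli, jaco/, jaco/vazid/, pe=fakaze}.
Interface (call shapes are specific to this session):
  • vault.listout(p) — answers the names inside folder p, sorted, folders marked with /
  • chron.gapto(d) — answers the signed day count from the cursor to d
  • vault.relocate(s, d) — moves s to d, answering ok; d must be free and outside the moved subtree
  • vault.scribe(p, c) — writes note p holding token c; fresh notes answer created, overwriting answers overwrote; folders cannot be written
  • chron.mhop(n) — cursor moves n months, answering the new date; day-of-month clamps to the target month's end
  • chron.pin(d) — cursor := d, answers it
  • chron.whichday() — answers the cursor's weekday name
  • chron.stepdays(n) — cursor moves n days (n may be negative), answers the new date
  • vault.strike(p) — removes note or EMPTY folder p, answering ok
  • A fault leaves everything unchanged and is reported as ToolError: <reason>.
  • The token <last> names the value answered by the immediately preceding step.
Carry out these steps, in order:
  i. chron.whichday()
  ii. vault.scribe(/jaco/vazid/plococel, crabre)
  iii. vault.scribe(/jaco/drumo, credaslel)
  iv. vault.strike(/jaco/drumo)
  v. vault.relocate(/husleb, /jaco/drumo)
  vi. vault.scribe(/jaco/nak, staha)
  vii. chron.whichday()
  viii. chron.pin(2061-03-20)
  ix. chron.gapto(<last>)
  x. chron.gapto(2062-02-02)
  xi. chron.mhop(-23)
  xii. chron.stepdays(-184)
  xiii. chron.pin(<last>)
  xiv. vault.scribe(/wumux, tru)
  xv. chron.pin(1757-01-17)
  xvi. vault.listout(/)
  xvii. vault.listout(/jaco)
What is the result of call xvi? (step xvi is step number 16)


! 1. chron.whichday() -> Friday
! 2. vault.scribe(/jaco/vazid/plococel, crabre) -> created
! 3. vault.scribe(/jaco/drumo, credaslel) -> created
! 4. vault.strike(/jaco/drumo) -> ok
! 5. vault.relocate(/husleb, /jaco/drumo) -> ok
! 6. vault.scribe(/jaco/nak, staha) -> created
! 7. chron.whichday() -> Friday
! 8. chron.pin(2061-03-20) -> 2061-03-20
! 9. chron.gapto(<last>) -> 0
! 10. chron.gapto(2062-02-02) -> 319
! 11. chron.mhop(-23) -> 2059-04-20
! 12. chron.stepdays(-184) -> 2058-10-18
! 13. chron.pin(<last>) -> 2058-10-18
! 14. vault.scribe(/wumux, tru) -> created
! 15. chron.pin(1757-01-17) -> 1757-01-17
! 16. vault.listout(/) -> [jaco/, pe, wumux]
! 17. vault.listout(/jaco) -> [drumo, nak, vazid/]

Answer: [jaco/, pe, wumux]


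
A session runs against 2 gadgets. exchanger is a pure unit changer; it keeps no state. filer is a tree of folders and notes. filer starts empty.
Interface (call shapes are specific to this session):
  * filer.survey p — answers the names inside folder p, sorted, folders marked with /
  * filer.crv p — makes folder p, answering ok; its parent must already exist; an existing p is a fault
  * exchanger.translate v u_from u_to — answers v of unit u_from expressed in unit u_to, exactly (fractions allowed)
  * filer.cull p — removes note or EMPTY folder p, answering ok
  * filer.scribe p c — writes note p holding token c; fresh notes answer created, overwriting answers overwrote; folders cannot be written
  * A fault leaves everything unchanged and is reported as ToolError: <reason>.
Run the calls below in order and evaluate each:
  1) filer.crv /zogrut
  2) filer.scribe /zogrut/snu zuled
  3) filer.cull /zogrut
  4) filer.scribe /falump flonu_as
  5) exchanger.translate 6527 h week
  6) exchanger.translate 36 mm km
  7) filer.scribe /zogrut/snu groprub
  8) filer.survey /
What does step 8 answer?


Answer: [falump, zogrut/]

Derivation:
Using filer.crv passing p: /zogrut, giving ok.
Calling filer.scribe passing p: /zogrut/snu, c: zuled, yielding created.
Calling filer.cull passing p: /zogrut, and see ToolError: not empty.
I run filer.scribe passing p: /falump, c: flonu_as, and see created.
I run exchanger.translate passing v: 6527, u_from: h, u_to: week, which returns 6527/168.
Using exchanger.translate passing v: 36, u_from: mm, u_to: km, and see 9/250000.
Now I run filer.scribe passing p: /zogrut/snu, c: groprub, giving overwrote.
I call filer.survey passing p: /, and observe [falump, zogrut/].


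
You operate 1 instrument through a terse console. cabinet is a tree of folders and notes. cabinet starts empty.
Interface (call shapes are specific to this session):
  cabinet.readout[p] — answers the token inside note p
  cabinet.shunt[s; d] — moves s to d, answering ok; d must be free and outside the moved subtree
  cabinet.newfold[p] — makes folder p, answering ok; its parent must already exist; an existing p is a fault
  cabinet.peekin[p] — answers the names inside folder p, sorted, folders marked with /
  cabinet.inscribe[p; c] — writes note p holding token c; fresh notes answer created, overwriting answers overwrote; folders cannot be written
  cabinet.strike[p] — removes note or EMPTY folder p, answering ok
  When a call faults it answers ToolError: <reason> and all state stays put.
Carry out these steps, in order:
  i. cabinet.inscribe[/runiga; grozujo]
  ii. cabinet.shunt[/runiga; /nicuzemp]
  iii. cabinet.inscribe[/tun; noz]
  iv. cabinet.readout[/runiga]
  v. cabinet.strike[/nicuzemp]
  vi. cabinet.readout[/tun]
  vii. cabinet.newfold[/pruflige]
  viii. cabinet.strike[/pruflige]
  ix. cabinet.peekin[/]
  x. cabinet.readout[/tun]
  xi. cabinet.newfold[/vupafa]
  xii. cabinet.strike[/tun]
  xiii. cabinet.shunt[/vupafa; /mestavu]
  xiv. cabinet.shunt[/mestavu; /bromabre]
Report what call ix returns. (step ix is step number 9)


# 1. inscribe(p→/runiga, c→grozujo) => created
# 2. shunt(s→/runiga, d→/nicuzemp) => ok
# 3. inscribe(p→/tun, c→noz) => created
# 4. readout(p→/runiga) => ToolError: not found
# 5. strike(p→/nicuzemp) => ok
# 6. readout(p→/tun) => noz
# 7. newfold(p→/pruflige) => ok
# 8. strike(p→/pruflige) => ok
# 9. peekin(p→/) => [tun]
# 10. readout(p→/tun) => noz
# 11. newfold(p→/vupafa) => ok
# 12. strike(p→/tun) => ok
# 13. shunt(s→/vupafa, d→/mestavu) => ok
# 14. shunt(s→/mestavu, d→/bromabre) => ok

Answer: [tun]


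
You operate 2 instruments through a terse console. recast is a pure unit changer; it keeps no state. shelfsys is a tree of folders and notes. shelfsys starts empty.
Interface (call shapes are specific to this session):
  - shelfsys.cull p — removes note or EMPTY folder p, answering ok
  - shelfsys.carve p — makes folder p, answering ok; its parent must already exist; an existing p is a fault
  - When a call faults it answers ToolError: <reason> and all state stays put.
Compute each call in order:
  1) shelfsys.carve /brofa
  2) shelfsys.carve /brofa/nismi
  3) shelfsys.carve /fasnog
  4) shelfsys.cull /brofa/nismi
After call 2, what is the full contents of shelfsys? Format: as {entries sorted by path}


Answer: {brofa/, brofa/nismi/}

Derivation:
→ carve(p='/brofa')
← ok
→ carve(p='/brofa/nismi')
← ok
→ carve(p='/fasnog')
← ok
→ cull(p='/brofa/nismi')
← ok


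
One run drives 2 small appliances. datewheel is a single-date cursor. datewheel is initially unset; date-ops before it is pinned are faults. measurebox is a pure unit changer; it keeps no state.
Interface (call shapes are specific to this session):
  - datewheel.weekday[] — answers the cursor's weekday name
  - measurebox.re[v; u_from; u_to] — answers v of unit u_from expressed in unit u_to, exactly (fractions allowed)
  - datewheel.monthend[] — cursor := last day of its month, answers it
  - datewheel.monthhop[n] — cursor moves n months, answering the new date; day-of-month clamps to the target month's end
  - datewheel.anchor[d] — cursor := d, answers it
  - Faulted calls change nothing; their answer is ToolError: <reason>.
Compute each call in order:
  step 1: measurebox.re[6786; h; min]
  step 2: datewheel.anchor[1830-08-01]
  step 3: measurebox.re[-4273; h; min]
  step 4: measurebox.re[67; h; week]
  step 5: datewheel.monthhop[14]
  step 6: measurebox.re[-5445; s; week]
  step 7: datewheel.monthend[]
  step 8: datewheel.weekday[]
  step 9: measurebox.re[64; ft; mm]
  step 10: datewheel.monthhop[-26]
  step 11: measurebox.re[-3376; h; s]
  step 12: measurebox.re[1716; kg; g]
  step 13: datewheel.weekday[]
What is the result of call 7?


→ re(6786, h, min)
← 407160
→ anchor(1830-08-01)
← 1830-08-01
→ re(-4273, h, min)
← -256380
→ re(67, h, week)
← 67/168
→ monthhop(14)
← 1831-10-01
→ re(-5445, s, week)
← -121/13440
→ monthend()
← 1831-10-31
→ weekday()
← Monday
→ re(64, ft, mm)
← 97536/5
→ monthhop(-26)
← 1829-08-31
→ re(-3376, h, s)
← -12153600
→ re(1716, kg, g)
← 1716000
→ weekday()
← Monday

Answer: 1831-10-31


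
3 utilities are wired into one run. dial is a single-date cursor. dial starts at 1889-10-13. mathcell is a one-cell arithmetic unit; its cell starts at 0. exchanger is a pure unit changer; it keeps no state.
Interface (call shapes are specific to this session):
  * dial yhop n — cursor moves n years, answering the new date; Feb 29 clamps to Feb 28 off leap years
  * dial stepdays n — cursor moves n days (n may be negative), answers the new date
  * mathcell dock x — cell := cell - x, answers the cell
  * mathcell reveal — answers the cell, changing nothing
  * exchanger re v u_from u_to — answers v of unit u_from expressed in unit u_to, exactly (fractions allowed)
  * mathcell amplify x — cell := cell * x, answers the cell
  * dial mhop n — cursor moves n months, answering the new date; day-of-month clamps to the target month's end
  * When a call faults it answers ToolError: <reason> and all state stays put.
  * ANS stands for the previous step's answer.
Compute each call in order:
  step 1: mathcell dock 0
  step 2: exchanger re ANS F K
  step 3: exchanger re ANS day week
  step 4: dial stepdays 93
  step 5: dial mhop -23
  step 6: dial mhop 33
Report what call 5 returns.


Answer: 1888-02-14

Derivation:
-- mathcell dock(x=0) == 0
-- exchanger re(v=ANS, u_from=F, u_to=K) == 45967/180
-- exchanger re(v=ANS, u_from=day, u_to=week) == 45967/1260
-- dial stepdays(n=93) == 1890-01-14
-- dial mhop(n=-23) == 1888-02-14
-- dial mhop(n=33) == 1890-11-14


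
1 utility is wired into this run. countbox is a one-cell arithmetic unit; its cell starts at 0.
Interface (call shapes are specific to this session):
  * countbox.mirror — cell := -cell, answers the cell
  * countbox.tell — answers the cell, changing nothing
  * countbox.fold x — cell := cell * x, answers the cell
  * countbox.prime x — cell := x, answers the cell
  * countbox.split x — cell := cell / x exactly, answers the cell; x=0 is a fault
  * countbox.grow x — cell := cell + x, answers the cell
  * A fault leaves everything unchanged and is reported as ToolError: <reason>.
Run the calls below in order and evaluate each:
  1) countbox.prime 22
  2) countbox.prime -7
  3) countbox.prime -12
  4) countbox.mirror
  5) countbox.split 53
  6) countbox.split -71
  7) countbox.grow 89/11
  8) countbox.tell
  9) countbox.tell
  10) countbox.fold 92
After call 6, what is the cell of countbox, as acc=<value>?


I call prime passing x=22, and see 22.
Then prime passing x=-7, → -7.
Then prime passing x=-12: -12.
I try mirror, and see 12.
I invoke split passing x=53, and observe 12/53.
Invoking split passing x=-71, giving -12/3763.
Calling grow passing x=89/11, and see 334775/41393.
I try tell(), and get 334775/41393.
Invoking tell(), → 334775/41393.
Calling fold passing x=92, which returns 30799300/41393.

Answer: acc=-12/3763


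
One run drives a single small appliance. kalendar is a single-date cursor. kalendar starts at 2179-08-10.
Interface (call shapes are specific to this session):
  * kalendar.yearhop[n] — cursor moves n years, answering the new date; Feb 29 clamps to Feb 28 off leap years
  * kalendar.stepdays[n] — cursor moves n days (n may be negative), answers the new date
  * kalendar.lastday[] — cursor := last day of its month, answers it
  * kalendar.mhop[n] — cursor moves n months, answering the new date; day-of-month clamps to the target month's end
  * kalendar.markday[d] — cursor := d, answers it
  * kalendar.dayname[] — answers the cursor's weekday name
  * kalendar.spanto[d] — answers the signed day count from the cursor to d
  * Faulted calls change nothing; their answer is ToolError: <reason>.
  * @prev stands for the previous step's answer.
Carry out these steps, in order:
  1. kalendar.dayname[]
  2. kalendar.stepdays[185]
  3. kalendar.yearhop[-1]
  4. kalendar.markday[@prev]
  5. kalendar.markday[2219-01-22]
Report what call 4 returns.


> dayname
[out] Tuesday
> stepdays n→185
[out] 2180-02-11
> yearhop n→-1
[out] 2179-02-11
> markday d→@prev
[out] 2179-02-11
> markday d→2219-01-22
[out] 2219-01-22

Answer: 2179-02-11


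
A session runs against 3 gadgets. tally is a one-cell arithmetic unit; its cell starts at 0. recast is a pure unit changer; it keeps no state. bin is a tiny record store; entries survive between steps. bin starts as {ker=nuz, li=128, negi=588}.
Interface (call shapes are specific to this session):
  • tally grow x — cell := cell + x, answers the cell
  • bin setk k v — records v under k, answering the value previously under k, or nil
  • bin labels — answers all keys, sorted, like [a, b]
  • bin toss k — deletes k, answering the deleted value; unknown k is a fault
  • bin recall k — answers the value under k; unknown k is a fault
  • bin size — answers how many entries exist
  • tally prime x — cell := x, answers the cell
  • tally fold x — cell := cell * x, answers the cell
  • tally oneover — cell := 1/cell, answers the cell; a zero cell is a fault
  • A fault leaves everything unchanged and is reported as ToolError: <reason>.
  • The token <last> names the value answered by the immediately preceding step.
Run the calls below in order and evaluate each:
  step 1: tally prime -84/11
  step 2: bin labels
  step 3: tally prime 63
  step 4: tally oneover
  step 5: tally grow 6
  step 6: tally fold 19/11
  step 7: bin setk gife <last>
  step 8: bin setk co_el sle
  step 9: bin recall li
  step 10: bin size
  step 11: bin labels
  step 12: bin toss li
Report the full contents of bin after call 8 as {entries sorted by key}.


% 1. tally prime(x=-84/11) ~> -84/11
% 2. bin labels() ~> [ker, li, negi]
% 3. tally prime(x=63) ~> 63
% 4. tally oneover() ~> 1/63
% 5. tally grow(x=6) ~> 379/63
% 6. tally fold(x=19/11) ~> 7201/693
% 7. bin setk(k=gife, v=<last>) ~> nil
% 8. bin setk(k=co_el, v=sle) ~> nil
% 9. bin recall(k=li) ~> 128
% 10. bin size() ~> 5
% 11. bin labels() ~> [co_el, gife, ker, li, negi]
% 12. bin toss(k=li) ~> 128

Answer: {co_el=sle, gife=7201/693, ker=nuz, li=128, negi=588}


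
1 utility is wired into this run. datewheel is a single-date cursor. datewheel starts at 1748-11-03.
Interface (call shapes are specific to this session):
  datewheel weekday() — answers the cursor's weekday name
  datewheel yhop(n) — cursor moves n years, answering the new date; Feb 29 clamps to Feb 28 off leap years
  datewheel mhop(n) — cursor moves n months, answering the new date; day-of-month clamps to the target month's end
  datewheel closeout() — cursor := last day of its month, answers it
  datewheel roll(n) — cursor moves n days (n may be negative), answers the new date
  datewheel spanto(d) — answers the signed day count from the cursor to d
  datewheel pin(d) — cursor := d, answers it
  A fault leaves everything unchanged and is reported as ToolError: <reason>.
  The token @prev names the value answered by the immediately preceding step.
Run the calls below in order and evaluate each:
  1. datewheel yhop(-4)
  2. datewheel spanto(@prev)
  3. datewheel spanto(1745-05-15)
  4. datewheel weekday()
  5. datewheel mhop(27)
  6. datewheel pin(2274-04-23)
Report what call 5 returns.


Answer: 1747-02-03

Derivation:
I run datewheel yhop passing n='-4', and get 1744-11-03.
Using datewheel spanto passing d='@prev', and see 0.
Now I run datewheel spanto passing d='1745-05-15', yielding 193.
Then datewheel weekday(), — result: Tuesday.
I call datewheel mhop passing n='27', — result: 1747-02-03.
Calling datewheel pin passing d='2274-04-23', yielding 2274-04-23.


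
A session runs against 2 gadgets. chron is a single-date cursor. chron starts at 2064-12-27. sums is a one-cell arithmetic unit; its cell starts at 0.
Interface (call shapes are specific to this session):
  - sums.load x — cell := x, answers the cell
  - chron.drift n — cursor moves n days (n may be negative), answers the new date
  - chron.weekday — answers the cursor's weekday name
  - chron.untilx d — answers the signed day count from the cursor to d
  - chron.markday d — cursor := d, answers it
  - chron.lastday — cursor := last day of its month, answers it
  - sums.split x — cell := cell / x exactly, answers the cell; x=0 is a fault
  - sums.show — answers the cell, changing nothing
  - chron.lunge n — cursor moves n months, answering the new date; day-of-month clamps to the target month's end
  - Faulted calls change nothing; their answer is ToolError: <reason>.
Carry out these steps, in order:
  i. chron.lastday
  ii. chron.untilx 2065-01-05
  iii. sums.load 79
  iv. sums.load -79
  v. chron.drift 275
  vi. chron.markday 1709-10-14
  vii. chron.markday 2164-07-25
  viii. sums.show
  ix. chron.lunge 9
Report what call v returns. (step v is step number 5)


% chron.lastday
= 2064-12-31
% chron.untilx 2065-01-05
= 5
% sums.load 79
= 79
% sums.load -79
= -79
% chron.drift 275
= 2065-10-02
% chron.markday 1709-10-14
= 1709-10-14
% chron.markday 2164-07-25
= 2164-07-25
% sums.show
= -79
% chron.lunge 9
= 2165-04-25

Answer: 2065-10-02


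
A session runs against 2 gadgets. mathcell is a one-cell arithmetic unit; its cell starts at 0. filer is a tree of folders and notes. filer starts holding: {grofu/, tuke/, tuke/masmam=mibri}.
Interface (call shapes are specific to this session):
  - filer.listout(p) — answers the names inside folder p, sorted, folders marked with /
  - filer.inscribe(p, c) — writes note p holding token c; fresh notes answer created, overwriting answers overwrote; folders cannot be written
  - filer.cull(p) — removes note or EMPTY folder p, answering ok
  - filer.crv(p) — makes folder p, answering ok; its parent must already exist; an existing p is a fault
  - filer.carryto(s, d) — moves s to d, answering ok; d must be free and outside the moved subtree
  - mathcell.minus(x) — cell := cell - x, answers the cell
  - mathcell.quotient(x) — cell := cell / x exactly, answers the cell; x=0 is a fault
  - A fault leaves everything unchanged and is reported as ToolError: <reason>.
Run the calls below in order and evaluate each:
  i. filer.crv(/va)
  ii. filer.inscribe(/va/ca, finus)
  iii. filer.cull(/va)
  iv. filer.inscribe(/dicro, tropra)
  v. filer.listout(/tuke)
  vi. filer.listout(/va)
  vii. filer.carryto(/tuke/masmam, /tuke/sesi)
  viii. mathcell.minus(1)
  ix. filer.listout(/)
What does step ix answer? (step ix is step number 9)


CALL crv[/va]
RET  ok
CALL inscribe[/va/ca; finus]
RET  created
CALL cull[/va]
RET  ToolError: not empty
CALL inscribe[/dicro; tropra]
RET  created
CALL listout[/tuke]
RET  [masmam]
CALL listout[/va]
RET  [ca]
CALL carryto[/tuke/masmam; /tuke/sesi]
RET  ok
CALL minus[1]
RET  -1
CALL listout[/]
RET  [dicro, grofu/, tuke/, va/]

Answer: [dicro, grofu/, tuke/, va/]


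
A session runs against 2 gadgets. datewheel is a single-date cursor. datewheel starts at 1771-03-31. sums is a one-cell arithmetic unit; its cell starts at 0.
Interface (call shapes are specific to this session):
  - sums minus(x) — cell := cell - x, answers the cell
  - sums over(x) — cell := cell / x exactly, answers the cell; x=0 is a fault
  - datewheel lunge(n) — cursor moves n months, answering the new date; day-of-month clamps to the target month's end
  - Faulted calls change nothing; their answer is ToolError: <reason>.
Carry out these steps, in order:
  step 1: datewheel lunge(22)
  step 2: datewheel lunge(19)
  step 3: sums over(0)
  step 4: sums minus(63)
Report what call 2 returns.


Answer: 1774-08-31

Derivation:
// 1. datewheel lunge(n=22) ~> 1773-01-31
// 2. datewheel lunge(n=19) ~> 1774-08-31
// 3. sums over(x=0) ~> ToolError: division by zero
// 4. sums minus(x=63) ~> -63


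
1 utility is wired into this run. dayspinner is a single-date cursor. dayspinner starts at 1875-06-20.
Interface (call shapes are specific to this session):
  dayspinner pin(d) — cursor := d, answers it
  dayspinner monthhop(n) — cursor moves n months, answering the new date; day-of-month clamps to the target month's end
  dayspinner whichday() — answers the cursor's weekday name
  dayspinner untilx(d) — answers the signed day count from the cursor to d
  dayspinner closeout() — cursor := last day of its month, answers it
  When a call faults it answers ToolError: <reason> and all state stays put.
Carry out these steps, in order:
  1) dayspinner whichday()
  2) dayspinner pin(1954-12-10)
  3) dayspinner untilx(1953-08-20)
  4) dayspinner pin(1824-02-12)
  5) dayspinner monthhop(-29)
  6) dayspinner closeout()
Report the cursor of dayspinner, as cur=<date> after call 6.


Answer: cur=1821-09-30

Derivation:
>> dayspinner whichday()
<< Sunday
>> dayspinner pin(d=1954-12-10)
<< 1954-12-10
>> dayspinner untilx(d=1953-08-20)
<< -477
>> dayspinner pin(d=1824-02-12)
<< 1824-02-12
>> dayspinner monthhop(n=-29)
<< 1821-09-12
>> dayspinner closeout()
<< 1821-09-30


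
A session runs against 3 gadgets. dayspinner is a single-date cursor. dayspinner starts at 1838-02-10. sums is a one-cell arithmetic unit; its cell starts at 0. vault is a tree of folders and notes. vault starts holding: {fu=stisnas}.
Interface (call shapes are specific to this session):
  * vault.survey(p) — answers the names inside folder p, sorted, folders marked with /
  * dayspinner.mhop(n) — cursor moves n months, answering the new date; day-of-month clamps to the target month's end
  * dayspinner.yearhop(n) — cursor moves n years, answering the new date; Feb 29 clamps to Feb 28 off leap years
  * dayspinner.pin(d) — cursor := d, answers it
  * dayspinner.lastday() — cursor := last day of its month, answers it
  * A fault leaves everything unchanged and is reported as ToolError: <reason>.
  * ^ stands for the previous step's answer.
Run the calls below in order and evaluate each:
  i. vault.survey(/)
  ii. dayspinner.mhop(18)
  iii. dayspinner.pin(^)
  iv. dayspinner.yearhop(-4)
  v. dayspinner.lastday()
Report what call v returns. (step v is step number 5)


-> vault.survey(/)
<- [fu]
-> dayspinner.mhop(18)
<- 1839-08-10
-> dayspinner.pin(^)
<- 1839-08-10
-> dayspinner.yearhop(-4)
<- 1835-08-10
-> dayspinner.lastday()
<- 1835-08-31

Answer: 1835-08-31


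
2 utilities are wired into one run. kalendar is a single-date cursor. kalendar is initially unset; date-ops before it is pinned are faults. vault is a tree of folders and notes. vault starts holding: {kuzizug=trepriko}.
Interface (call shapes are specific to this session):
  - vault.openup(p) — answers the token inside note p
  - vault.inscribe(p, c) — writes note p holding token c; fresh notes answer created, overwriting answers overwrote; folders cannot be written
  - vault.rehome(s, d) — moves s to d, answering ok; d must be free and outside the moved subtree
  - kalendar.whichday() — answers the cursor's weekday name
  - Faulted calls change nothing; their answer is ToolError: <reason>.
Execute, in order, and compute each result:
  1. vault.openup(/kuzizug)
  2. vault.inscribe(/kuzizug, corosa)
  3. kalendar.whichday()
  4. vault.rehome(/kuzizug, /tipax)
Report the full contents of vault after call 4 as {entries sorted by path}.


Answer: {tipax=corosa}

Derivation:
> openup p→/kuzizug
[out] trepriko
> inscribe p→/kuzizug c→corosa
[out] overwrote
> whichday
[out] ToolError: no date set
> rehome s→/kuzizug d→/tipax
[out] ok


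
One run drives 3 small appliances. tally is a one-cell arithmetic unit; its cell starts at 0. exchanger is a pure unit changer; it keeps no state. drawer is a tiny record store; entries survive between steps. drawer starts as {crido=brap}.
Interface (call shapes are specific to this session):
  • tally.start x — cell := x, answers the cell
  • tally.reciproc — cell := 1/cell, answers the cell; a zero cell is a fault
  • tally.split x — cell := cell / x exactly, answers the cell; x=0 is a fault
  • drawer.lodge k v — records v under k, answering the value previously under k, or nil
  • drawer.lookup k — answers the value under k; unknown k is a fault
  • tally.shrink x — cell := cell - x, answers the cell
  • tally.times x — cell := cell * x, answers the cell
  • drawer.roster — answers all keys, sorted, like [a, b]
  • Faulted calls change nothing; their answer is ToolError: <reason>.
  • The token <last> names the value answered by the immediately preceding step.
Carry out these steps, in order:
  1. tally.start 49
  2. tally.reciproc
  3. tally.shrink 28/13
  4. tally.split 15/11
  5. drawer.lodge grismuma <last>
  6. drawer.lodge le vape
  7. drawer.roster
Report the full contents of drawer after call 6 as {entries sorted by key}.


·→ start(49)
·← 49
·→ reciproc()
·← 1/49
·→ shrink(28/13)
·← -1359/637
·→ split(15/11)
·← -4983/3185
·→ lodge(grismuma, <last>)
·← nil
·→ lodge(le, vape)
·← nil
·→ roster()
·← [crido, grismuma, le]

Answer: {crido=brap, grismuma=-4983/3185, le=vape}
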